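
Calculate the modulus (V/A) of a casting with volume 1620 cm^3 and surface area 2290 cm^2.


Formula: Casting Modulus M = V / A
M = 1620 cm^3 / 2290 cm^2 = 0.7074 cm

Final answer: 0.7074 cm


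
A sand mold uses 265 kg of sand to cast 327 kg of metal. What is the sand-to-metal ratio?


Formula: Sand-to-Metal Ratio = W_sand / W_metal
Ratio = 265 kg / 327 kg = 0.8104

0.8104


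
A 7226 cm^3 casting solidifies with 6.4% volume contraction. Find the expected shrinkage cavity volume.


Formula: V_shrink = V_casting * shrinkage_pct / 100
V_shrink = 7226 cm^3 * 6.4 / 100 = 462.4640 cm^3

Final answer: 462.4640 cm^3


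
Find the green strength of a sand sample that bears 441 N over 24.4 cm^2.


Formula: Compressive Strength = Force / Area
Strength = 441 N / 24.4 cm^2 = 18.0738 N/cm^2


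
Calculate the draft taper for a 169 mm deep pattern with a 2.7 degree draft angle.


Formula: taper = depth * tan(draft_angle)
tan(2.7 deg) = 0.0471588
taper = 169 mm * 0.0471588 = 7.9698 mm

Answer: 7.9698 mm


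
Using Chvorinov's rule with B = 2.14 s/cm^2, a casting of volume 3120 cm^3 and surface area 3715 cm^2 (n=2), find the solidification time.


Formula: t_s = B * (V/A)^n  (Chvorinov's rule, n=2)
Modulus M = V/A = 3120/3715 = 0.839838 cm
M^2 = 0.839838^2 = 0.705328 cm^2
t_s = 2.14 * 0.705328 = 1.5094 s


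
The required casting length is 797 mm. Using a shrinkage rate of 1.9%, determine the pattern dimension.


Formula: L_pattern = L_casting * (1 + shrinkage_rate/100)
Shrinkage factor = 1 + 1.9/100 = 1.019
L_pattern = 797 mm * 1.019 = 812.1430 mm

812.1430 mm


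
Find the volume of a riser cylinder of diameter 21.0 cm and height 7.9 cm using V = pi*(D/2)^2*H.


Formula: V = pi * (D/2)^2 * H  (cylinder volume)
Radius = D/2 = 21.0/2 = 10.5 cm
V = pi * 10.5^2 * 7.9 = 2736.2487 cm^3

Final answer: 2736.2487 cm^3


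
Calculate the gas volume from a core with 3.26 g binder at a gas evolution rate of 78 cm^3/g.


Formula: V_gas = W_binder * gas_evolution_rate
V = 3.26 g * 78 cm^3/g = 254.2800 cm^3

Final answer: 254.2800 cm^3


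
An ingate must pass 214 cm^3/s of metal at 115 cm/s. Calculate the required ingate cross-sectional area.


Formula: A_ingate = Q / v  (continuity equation)
A = 214 cm^3/s / 115 cm/s = 1.8609 cm^2


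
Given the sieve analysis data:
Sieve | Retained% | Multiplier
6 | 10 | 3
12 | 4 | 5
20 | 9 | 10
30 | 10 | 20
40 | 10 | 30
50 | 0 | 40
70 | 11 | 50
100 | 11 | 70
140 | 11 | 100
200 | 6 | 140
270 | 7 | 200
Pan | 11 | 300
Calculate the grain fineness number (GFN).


Formula: GFN = sum(pct * multiplier) / sum(pct)
sum(pct * multiplier) = 8600
sum(pct) = 100
GFN = 8600 / 100 = 86.00

Answer: 86.00


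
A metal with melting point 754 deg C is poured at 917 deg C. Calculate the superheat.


Formula: Superheat = T_pour - T_melt
Superheat = 917 - 754 = 163 deg C


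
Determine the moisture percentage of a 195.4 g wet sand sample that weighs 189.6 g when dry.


Formula: MC = (W_wet - W_dry) / W_wet * 100
Water mass = 195.4 - 189.6 = 5.8 g
MC = 5.8 / 195.4 * 100 = 2.9683%


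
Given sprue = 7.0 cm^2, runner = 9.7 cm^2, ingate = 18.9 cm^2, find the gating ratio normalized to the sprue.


Sprue:Runner:Ingate = 1 : 9.7/7.0 : 18.9/7.0 = 1:1.39:2.70

1:1.39:2.70


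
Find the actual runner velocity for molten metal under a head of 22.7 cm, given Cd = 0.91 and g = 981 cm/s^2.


Formula: v = Cd * sqrt(2 * g * h)  (Torricelli with discharge coefficient)
2*g*h = 2 * 981 * 22.7 = 44537.4 cm^2/s^2
sqrt(44537.4) = 211.03886 cm/s
v = 0.91 * 211.03886 = 192.0454 cm/s

Answer: 192.0454 cm/s


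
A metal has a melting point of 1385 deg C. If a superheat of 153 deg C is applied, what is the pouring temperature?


Formula: T_pour = T_melt + Superheat
T_pour = 1385 + 153 = 1538 deg C

Final answer: 1538 deg C


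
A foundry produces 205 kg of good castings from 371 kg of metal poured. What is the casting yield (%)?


Formula: Casting Yield = (W_good / W_total) * 100
Yield = (205 kg / 371 kg) * 100 = 55.2561%

Final answer: 55.2561%


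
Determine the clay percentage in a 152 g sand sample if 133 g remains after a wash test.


Formula: Clay% = (W_total - W_washed) / W_total * 100
Clay mass = 152 - 133 = 19 g
Clay% = 19 / 152 * 100 = 12.5000%

Final answer: 12.5000%


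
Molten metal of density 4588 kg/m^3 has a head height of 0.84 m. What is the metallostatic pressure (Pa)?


Formula: P = rho * g * h
rho * g = 4588 * 9.81 = 45008.28 N/m^3
P = 45008.28 * 0.84 = 37806.9552 Pa


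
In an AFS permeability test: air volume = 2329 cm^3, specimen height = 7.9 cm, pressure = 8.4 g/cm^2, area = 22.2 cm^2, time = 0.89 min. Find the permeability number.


Formula: Permeability Number P = (V * H) / (p * A * t)
Numerator: V * H = 2329 * 7.9 = 18399.1
Denominator: p * A * t = 8.4 * 22.2 * 0.89 = 165.9672
P = 18399.1 / 165.9672 = 110.8599

110.8599


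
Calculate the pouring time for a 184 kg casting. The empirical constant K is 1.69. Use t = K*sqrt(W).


Formula: t = K * sqrt(W)
sqrt(W) = sqrt(184) = 13.56466
t = 1.69 * 13.56466 = 22.9243 s

Answer: 22.9243 s


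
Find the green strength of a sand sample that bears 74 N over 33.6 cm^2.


Formula: Compressive Strength = Force / Area
Strength = 74 N / 33.6 cm^2 = 2.2024 N/cm^2

Final answer: 2.2024 N/cm^2


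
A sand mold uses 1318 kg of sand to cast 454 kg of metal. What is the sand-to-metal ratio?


Formula: Sand-to-Metal Ratio = W_sand / W_metal
Ratio = 1318 kg / 454 kg = 2.9031

Answer: 2.9031


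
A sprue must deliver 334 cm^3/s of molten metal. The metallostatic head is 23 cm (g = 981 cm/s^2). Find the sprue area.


Formula: v = sqrt(2*g*h), A = Q/v
Velocity: v = sqrt(2 * 981 * 23) = sqrt(45126) = 212.4288 cm/s
Sprue area: A = Q / v = 334 / 212.4288 = 1.5723 cm^2


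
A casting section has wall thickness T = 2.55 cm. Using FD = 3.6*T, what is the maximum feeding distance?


Formula: FD = 3.6 * T  (riser feeding-distance rule)
FD = 3.6 * 2.55 cm = 9.1800 cm


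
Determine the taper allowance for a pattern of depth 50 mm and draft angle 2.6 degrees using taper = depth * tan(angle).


Formula: taper = depth * tan(draft_angle)
tan(2.6 deg) = 0.0454097
taper = 50 mm * 0.0454097 = 2.2705 mm

Answer: 2.2705 mm


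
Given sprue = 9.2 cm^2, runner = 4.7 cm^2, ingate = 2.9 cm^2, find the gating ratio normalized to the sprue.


Sprue:Runner:Ingate = 1 : 4.7/9.2 : 2.9/9.2 = 1:0.51:0.32

1:0.51:0.32


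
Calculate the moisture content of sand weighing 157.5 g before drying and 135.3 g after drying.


Formula: MC = (W_wet - W_dry) / W_wet * 100
Water mass = 157.5 - 135.3 = 22.2 g
MC = 22.2 / 157.5 * 100 = 14.0952%

Final answer: 14.0952%


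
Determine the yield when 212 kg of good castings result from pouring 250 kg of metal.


Formula: Casting Yield = (W_good / W_total) * 100
Yield = (212 kg / 250 kg) * 100 = 84.8000%

Final answer: 84.8000%


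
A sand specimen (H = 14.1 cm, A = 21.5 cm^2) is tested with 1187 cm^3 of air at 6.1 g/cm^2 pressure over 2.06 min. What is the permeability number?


Formula: Permeability Number P = (V * H) / (p * A * t)
Numerator: V * H = 1187 * 14.1 = 16736.7
Denominator: p * A * t = 6.1 * 21.5 * 2.06 = 270.169
P = 16736.7 / 270.169 = 61.9490


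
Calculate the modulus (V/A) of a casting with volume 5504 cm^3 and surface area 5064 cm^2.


Formula: Casting Modulus M = V / A
M = 5504 cm^3 / 5064 cm^2 = 1.0869 cm

Answer: 1.0869 cm


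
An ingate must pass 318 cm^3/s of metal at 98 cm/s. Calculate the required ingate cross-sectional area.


Formula: A_ingate = Q / v  (continuity equation)
A = 318 cm^3/s / 98 cm/s = 3.2449 cm^2


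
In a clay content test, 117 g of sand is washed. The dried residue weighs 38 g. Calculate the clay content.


Formula: Clay% = (W_total - W_washed) / W_total * 100
Clay mass = 117 - 38 = 79 g
Clay% = 79 / 117 * 100 = 67.5214%

67.5214%


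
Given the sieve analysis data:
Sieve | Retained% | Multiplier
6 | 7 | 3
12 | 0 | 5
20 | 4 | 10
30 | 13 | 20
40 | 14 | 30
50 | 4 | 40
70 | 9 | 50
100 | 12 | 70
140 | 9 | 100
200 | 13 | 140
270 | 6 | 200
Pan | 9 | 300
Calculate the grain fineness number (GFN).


Formula: GFN = sum(pct * multiplier) / sum(pct)
sum(pct * multiplier) = 8811
sum(pct) = 100
GFN = 8811 / 100 = 88.11

Answer: 88.11


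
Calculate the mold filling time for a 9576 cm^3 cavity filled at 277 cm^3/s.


Formula: t_fill = V_mold / Q_flow
t = 9576 cm^3 / 277 cm^3/s = 34.5704 s


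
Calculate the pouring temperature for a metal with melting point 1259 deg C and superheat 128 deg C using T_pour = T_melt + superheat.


Formula: T_pour = T_melt + Superheat
T_pour = 1259 + 128 = 1387 deg C

1387 deg C


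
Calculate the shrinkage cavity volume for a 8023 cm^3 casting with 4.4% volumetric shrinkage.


Formula: V_shrink = V_casting * shrinkage_pct / 100
V_shrink = 8023 cm^3 * 4.4 / 100 = 353.0120 cm^3

Answer: 353.0120 cm^3


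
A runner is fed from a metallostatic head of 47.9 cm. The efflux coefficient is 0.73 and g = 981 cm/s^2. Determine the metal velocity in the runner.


Formula: v = Cd * sqrt(2 * g * h)  (Torricelli with discharge coefficient)
2*g*h = 2 * 981 * 47.9 = 93979.8 cm^2/s^2
sqrt(93979.8) = 306.56125 cm/s
v = 0.73 * 306.56125 = 223.7897 cm/s

Answer: 223.7897 cm/s


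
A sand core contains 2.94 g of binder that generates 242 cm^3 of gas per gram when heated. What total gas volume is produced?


Formula: V_gas = W_binder * gas_evolution_rate
V = 2.94 g * 242 cm^3/g = 711.4800 cm^3


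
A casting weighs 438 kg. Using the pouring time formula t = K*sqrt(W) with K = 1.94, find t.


Formula: t = K * sqrt(W)
sqrt(W) = sqrt(438) = 20.92845
t = 1.94 * 20.92845 = 40.6012 s

Answer: 40.6012 s


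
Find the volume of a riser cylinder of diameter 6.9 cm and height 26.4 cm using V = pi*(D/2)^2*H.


Formula: V = pi * (D/2)^2 * H  (cylinder volume)
Radius = D/2 = 6.9/2 = 3.45 cm
V = pi * 3.45^2 * 26.4 = 987.1701 cm^3


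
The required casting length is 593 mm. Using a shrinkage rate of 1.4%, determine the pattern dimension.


Formula: L_pattern = L_casting * (1 + shrinkage_rate/100)
Shrinkage factor = 1 + 1.4/100 = 1.014
L_pattern = 593 mm * 1.014 = 601.3020 mm

601.3020 mm


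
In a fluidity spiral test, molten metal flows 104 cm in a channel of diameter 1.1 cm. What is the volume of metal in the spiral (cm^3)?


Formula: V = pi * (d/2)^2 * L  (cylinder volume)
Radius = 1.1/2 = 0.55 cm
V = pi * 0.55^2 * 104 = 98.8345 cm^3

Final answer: 98.8345 cm^3


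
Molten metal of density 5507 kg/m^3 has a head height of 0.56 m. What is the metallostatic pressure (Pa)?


Formula: P = rho * g * h
rho * g = 5507 * 9.81 = 54023.67 N/m^3
P = 54023.67 * 0.56 = 30253.2552 Pa

Answer: 30253.2552 Pa


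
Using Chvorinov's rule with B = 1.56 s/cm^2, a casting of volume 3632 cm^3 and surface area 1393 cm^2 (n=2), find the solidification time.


Formula: t_s = B * (V/A)^n  (Chvorinov's rule, n=2)
Modulus M = V/A = 3632/1393 = 2.607322 cm
M^2 = 2.607322^2 = 6.798128 cm^2
t_s = 1.56 * 6.798128 = 10.6051 s

10.6051 s


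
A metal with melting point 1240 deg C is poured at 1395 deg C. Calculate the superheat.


Formula: Superheat = T_pour - T_melt
Superheat = 1395 - 1240 = 155 deg C

155 deg C


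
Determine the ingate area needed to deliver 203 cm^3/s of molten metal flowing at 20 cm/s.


Formula: A_ingate = Q / v  (continuity equation)
A = 203 cm^3/s / 20 cm/s = 10.1500 cm^2


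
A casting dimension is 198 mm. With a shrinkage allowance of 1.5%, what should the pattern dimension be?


Formula: L_pattern = L_casting * (1 + shrinkage_rate/100)
Shrinkage factor = 1 + 1.5/100 = 1.015
L_pattern = 198 mm * 1.015 = 200.9700 mm

200.9700 mm


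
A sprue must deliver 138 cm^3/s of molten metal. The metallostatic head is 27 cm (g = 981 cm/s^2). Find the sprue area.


Formula: v = sqrt(2*g*h), A = Q/v
Velocity: v = sqrt(2 * 981 * 27) = sqrt(52974) = 230.1608 cm/s
Sprue area: A = Q / v = 138 / 230.1608 = 0.5996 cm^2


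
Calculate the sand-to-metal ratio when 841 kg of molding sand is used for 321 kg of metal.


Formula: Sand-to-Metal Ratio = W_sand / W_metal
Ratio = 841 kg / 321 kg = 2.6199


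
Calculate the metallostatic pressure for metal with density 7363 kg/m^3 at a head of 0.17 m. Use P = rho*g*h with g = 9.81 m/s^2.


Formula: P = rho * g * h
rho * g = 7363 * 9.81 = 72231.03 N/m^3
P = 72231.03 * 0.17 = 12279.2751 Pa


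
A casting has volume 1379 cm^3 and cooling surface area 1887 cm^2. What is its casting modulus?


Formula: Casting Modulus M = V / A
M = 1379 cm^3 / 1887 cm^2 = 0.7308 cm

0.7308 cm


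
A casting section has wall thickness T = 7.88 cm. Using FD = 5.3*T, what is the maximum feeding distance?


Formula: FD = 5.3 * T  (riser feeding-distance rule)
FD = 5.3 * 7.88 cm = 41.7640 cm

Final answer: 41.7640 cm


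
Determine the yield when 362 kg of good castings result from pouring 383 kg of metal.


Formula: Casting Yield = (W_good / W_total) * 100
Yield = (362 kg / 383 kg) * 100 = 94.5170%

Answer: 94.5170%


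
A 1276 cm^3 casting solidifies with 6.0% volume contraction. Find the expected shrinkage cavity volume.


Formula: V_shrink = V_casting * shrinkage_pct / 100
V_shrink = 1276 cm^3 * 6.0 / 100 = 76.5600 cm^3

Answer: 76.5600 cm^3


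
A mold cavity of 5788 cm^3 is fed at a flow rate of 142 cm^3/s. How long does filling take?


Formula: t_fill = V_mold / Q_flow
t = 5788 cm^3 / 142 cm^3/s = 40.7606 s

Answer: 40.7606 s


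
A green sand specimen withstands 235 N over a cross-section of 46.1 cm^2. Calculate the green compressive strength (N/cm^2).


Formula: Compressive Strength = Force / Area
Strength = 235 N / 46.1 cm^2 = 5.0976 N/cm^2

5.0976 N/cm^2


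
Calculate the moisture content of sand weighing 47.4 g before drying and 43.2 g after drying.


Formula: MC = (W_wet - W_dry) / W_wet * 100
Water mass = 47.4 - 43.2 = 4.2 g
MC = 4.2 / 47.4 * 100 = 8.8608%

Final answer: 8.8608%


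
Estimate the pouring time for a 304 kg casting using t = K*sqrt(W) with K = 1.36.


Formula: t = K * sqrt(W)
sqrt(W) = sqrt(304) = 17.43560
t = 1.36 * 17.43560 = 23.7124 s


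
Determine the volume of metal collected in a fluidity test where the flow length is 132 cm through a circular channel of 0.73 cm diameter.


Formula: V = pi * (d/2)^2 * L  (cylinder volume)
Radius = 0.73/2 = 0.365 cm
V = pi * 0.365^2 * 132 = 55.2471 cm^3

Answer: 55.2471 cm^3


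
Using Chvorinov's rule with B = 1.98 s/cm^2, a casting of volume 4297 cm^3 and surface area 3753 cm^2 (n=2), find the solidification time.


Formula: t_s = B * (V/A)^n  (Chvorinov's rule, n=2)
Modulus M = V/A = 4297/3753 = 1.144951 cm
M^2 = 1.144951^2 = 1.310913 cm^2
t_s = 1.98 * 1.310913 = 2.5956 s


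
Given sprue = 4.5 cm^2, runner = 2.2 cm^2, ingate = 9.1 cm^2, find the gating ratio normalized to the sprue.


Sprue:Runner:Ingate = 1 : 2.2/4.5 : 9.1/4.5 = 1:0.49:2.02


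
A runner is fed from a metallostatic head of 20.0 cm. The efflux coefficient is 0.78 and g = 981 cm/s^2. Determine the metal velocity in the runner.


Formula: v = Cd * sqrt(2 * g * h)  (Torricelli with discharge coefficient)
2*g*h = 2 * 981 * 20.0 = 39240.0 cm^2/s^2
sqrt(39240.0) = 198.09089 cm/s
v = 0.78 * 198.09089 = 154.5109 cm/s

Answer: 154.5109 cm/s


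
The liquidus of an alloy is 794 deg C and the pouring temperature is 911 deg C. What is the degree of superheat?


Formula: Superheat = T_pour - T_melt
Superheat = 911 - 794 = 117 deg C


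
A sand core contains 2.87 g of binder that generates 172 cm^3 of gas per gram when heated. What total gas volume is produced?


Formula: V_gas = W_binder * gas_evolution_rate
V = 2.87 g * 172 cm^3/g = 493.6400 cm^3

Final answer: 493.6400 cm^3


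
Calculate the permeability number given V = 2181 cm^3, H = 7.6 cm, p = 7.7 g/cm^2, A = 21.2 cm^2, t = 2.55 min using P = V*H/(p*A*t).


Formula: Permeability Number P = (V * H) / (p * A * t)
Numerator: V * H = 2181 * 7.6 = 16575.6
Denominator: p * A * t = 7.7 * 21.2 * 2.55 = 416.262
P = 16575.6 / 416.262 = 39.8201

39.8201


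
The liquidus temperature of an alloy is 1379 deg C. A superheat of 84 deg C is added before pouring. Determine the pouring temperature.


Formula: T_pour = T_melt + Superheat
T_pour = 1379 + 84 = 1463 deg C


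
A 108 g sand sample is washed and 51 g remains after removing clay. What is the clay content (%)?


Formula: Clay% = (W_total - W_washed) / W_total * 100
Clay mass = 108 - 51 = 57 g
Clay% = 57 / 108 * 100 = 52.7778%

52.7778%


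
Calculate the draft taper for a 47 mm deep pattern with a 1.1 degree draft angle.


Formula: taper = depth * tan(draft_angle)
tan(1.1 deg) = 0.0192010
taper = 47 mm * 0.0192010 = 0.9024 mm


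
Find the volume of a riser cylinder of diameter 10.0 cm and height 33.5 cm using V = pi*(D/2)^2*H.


Formula: V = pi * (D/2)^2 * H  (cylinder volume)
Radius = D/2 = 10.0/2 = 5.0 cm
V = pi * 5.0^2 * 33.5 = 2631.0838 cm^3

Answer: 2631.0838 cm^3


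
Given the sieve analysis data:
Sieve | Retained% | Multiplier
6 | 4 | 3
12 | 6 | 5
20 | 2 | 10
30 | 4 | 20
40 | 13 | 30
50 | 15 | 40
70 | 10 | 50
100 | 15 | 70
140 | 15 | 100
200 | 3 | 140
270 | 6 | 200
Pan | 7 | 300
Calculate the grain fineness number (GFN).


Formula: GFN = sum(pct * multiplier) / sum(pct)
sum(pct * multiplier) = 7902
sum(pct) = 100
GFN = 7902 / 100 = 79.02

79.02


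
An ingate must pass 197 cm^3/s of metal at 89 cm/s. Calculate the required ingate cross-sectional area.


Formula: A_ingate = Q / v  (continuity equation)
A = 197 cm^3/s / 89 cm/s = 2.2135 cm^2

Answer: 2.2135 cm^2


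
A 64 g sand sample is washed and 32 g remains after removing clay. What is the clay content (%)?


Formula: Clay% = (W_total - W_washed) / W_total * 100
Clay mass = 64 - 32 = 32 g
Clay% = 32 / 64 * 100 = 50.0000%

Final answer: 50.0000%


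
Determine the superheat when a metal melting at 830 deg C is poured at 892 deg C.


Formula: Superheat = T_pour - T_melt
Superheat = 892 - 830 = 62 deg C

62 deg C


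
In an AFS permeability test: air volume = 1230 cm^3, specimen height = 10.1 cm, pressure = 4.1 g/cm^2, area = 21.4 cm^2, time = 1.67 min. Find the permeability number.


Formula: Permeability Number P = (V * H) / (p * A * t)
Numerator: V * H = 1230 * 10.1 = 12423.0
Denominator: p * A * t = 4.1 * 21.4 * 1.67 = 146.5258
P = 12423.0 / 146.5258 = 84.7837


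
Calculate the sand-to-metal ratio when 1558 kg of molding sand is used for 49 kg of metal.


Formula: Sand-to-Metal Ratio = W_sand / W_metal
Ratio = 1558 kg / 49 kg = 31.7959

Answer: 31.7959


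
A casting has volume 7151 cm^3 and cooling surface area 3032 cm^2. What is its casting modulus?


Formula: Casting Modulus M = V / A
M = 7151 cm^3 / 3032 cm^2 = 2.3585 cm


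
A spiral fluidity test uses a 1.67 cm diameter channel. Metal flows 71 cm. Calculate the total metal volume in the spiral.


Formula: V = pi * (d/2)^2 * L  (cylinder volume)
Radius = 1.67/2 = 0.835 cm
V = pi * 0.835^2 * 71 = 155.5182 cm^3

Answer: 155.5182 cm^3


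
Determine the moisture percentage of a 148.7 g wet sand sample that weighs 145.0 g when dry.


Formula: MC = (W_wet - W_dry) / W_wet * 100
Water mass = 148.7 - 145.0 = 3.7 g
MC = 3.7 / 148.7 * 100 = 2.4882%

Answer: 2.4882%


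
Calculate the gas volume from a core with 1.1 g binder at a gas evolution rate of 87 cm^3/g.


Formula: V_gas = W_binder * gas_evolution_rate
V = 1.1 g * 87 cm^3/g = 95.7000 cm^3

95.7000 cm^3


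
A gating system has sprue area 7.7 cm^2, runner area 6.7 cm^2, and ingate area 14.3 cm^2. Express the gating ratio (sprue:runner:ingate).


Sprue:Runner:Ingate = 1 : 6.7/7.7 : 14.3/7.7 = 1:0.87:1.86


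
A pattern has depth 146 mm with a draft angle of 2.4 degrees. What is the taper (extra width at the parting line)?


Formula: taper = depth * tan(draft_angle)
tan(2.4 deg) = 0.0419124
taper = 146 mm * 0.0419124 = 6.1192 mm

Final answer: 6.1192 mm


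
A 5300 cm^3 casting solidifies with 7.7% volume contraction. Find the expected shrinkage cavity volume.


Formula: V_shrink = V_casting * shrinkage_pct / 100
V_shrink = 5300 cm^3 * 7.7 / 100 = 408.1000 cm^3


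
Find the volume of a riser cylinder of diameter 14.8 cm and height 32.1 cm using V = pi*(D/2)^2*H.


Formula: V = pi * (D/2)^2 * H  (cylinder volume)
Radius = D/2 = 14.8/2 = 7.4 cm
V = pi * 7.4^2 * 32.1 = 5522.2790 cm^3


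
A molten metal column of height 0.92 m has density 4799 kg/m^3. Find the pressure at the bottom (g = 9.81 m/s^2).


Formula: P = rho * g * h
rho * g = 4799 * 9.81 = 47078.19 N/m^3
P = 47078.19 * 0.92 = 43311.9348 Pa

Answer: 43311.9348 Pa


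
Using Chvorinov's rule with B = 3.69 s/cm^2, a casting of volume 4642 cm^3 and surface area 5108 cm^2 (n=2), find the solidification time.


Formula: t_s = B * (V/A)^n  (Chvorinov's rule, n=2)
Modulus M = V/A = 4642/5108 = 0.908771 cm
M^2 = 0.908771^2 = 0.825865 cm^2
t_s = 3.69 * 0.825865 = 3.0474 s

3.0474 s


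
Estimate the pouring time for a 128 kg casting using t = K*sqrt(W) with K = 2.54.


Formula: t = K * sqrt(W)
sqrt(W) = sqrt(128) = 11.31371
t = 2.54 * 11.31371 = 28.7368 s

Final answer: 28.7368 s


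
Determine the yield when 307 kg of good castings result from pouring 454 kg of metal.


Formula: Casting Yield = (W_good / W_total) * 100
Yield = (307 kg / 454 kg) * 100 = 67.6211%

Final answer: 67.6211%


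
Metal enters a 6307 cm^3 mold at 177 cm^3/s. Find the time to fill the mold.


Formula: t_fill = V_mold / Q_flow
t = 6307 cm^3 / 177 cm^3/s = 35.6328 s

Final answer: 35.6328 s


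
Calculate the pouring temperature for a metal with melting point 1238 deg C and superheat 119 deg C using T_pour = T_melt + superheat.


Formula: T_pour = T_melt + Superheat
T_pour = 1238 + 119 = 1357 deg C

Answer: 1357 deg C


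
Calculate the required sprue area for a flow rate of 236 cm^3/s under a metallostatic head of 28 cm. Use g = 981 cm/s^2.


Formula: v = sqrt(2*g*h), A = Q/v
Velocity: v = sqrt(2 * 981 * 28) = sqrt(54936) = 234.3843 cm/s
Sprue area: A = Q / v = 236 / 234.3843 = 1.0069 cm^2

Answer: 1.0069 cm^2


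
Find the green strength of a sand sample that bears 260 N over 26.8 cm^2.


Formula: Compressive Strength = Force / Area
Strength = 260 N / 26.8 cm^2 = 9.7015 N/cm^2


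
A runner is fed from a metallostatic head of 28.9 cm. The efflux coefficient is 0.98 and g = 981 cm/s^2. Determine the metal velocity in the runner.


Formula: v = Cd * sqrt(2 * g * h)  (Torricelli with discharge coefficient)
2*g*h = 2 * 981 * 28.9 = 56701.8 cm^2/s^2
sqrt(56701.8) = 238.12140 cm/s
v = 0.98 * 238.12140 = 233.3590 cm/s


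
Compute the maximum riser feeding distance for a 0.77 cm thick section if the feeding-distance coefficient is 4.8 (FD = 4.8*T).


Formula: FD = 4.8 * T  (riser feeding-distance rule)
FD = 4.8 * 0.77 cm = 3.6960 cm

Answer: 3.6960 cm


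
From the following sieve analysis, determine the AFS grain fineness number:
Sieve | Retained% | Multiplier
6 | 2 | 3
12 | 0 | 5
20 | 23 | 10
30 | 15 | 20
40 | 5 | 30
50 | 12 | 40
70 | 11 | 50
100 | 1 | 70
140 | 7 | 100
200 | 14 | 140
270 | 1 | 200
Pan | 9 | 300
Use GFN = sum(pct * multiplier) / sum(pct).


Formula: GFN = sum(pct * multiplier) / sum(pct)
sum(pct * multiplier) = 7346
sum(pct) = 100
GFN = 7346 / 100 = 73.46

Final answer: 73.46


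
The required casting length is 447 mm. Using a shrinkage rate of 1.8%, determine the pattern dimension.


Formula: L_pattern = L_casting * (1 + shrinkage_rate/100)
Shrinkage factor = 1 + 1.8/100 = 1.018
L_pattern = 447 mm * 1.018 = 455.0460 mm


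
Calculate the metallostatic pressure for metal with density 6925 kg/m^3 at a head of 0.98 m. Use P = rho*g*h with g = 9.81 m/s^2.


Formula: P = rho * g * h
rho * g = 6925 * 9.81 = 67934.25 N/m^3
P = 67934.25 * 0.98 = 66575.5650 Pa

Final answer: 66575.5650 Pa


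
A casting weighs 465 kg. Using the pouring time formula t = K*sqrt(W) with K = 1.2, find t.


Formula: t = K * sqrt(W)
sqrt(W) = sqrt(465) = 21.56386
t = 1.2 * 21.56386 = 25.8766 s

Final answer: 25.8766 s


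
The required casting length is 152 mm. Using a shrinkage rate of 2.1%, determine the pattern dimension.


Formula: L_pattern = L_casting * (1 + shrinkage_rate/100)
Shrinkage factor = 1 + 2.1/100 = 1.021
L_pattern = 152 mm * 1.021 = 155.1920 mm

Answer: 155.1920 mm


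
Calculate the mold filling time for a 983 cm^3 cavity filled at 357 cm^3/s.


Formula: t_fill = V_mold / Q_flow
t = 983 cm^3 / 357 cm^3/s = 2.7535 s

Final answer: 2.7535 s


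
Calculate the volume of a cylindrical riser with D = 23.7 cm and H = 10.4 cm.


Formula: V = pi * (D/2)^2 * H  (cylinder volume)
Radius = D/2 = 23.7/2 = 11.85 cm
V = pi * 11.85^2 * 10.4 = 4587.9631 cm^3

4587.9631 cm^3


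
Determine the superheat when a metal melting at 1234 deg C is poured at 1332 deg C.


Formula: Superheat = T_pour - T_melt
Superheat = 1332 - 1234 = 98 deg C

98 deg C


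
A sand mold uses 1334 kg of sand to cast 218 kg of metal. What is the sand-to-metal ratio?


Formula: Sand-to-Metal Ratio = W_sand / W_metal
Ratio = 1334 kg / 218 kg = 6.1193

6.1193


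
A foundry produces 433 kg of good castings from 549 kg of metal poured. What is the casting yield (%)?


Formula: Casting Yield = (W_good / W_total) * 100
Yield = (433 kg / 549 kg) * 100 = 78.8707%


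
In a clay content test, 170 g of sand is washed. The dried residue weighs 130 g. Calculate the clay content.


Formula: Clay% = (W_total - W_washed) / W_total * 100
Clay mass = 170 - 130 = 40 g
Clay% = 40 / 170 * 100 = 23.5294%

23.5294%


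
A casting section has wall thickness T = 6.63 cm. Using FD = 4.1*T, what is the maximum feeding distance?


Formula: FD = 4.1 * T  (riser feeding-distance rule)
FD = 4.1 * 6.63 cm = 27.1830 cm

Final answer: 27.1830 cm


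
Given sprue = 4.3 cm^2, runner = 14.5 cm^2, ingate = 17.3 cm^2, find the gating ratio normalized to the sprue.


Sprue:Runner:Ingate = 1 : 14.5/4.3 : 17.3/4.3 = 1:3.37:4.02

1:3.37:4.02


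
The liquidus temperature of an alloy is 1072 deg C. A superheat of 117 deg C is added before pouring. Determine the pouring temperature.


Formula: T_pour = T_melt + Superheat
T_pour = 1072 + 117 = 1189 deg C


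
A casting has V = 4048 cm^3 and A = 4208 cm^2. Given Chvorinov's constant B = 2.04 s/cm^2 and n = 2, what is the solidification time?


Formula: t_s = B * (V/A)^n  (Chvorinov's rule, n=2)
Modulus M = V/A = 4048/4208 = 0.961977 cm
M^2 = 0.961977^2 = 0.925400 cm^2
t_s = 2.04 * 0.925400 = 1.8878 s

Final answer: 1.8878 s


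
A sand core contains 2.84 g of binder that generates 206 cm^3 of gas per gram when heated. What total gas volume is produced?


Formula: V_gas = W_binder * gas_evolution_rate
V = 2.84 g * 206 cm^3/g = 585.0400 cm^3

585.0400 cm^3


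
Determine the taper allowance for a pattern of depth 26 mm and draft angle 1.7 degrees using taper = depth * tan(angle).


Formula: taper = depth * tan(draft_angle)
tan(1.7 deg) = 0.0296793
taper = 26 mm * 0.0296793 = 0.7717 mm

0.7717 mm


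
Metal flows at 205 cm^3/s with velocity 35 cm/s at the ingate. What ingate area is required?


Formula: A_ingate = Q / v  (continuity equation)
A = 205 cm^3/s / 35 cm/s = 5.8571 cm^2

Final answer: 5.8571 cm^2


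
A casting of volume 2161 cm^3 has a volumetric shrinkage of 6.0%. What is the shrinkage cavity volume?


Formula: V_shrink = V_casting * shrinkage_pct / 100
V_shrink = 2161 cm^3 * 6.0 / 100 = 129.6600 cm^3

Final answer: 129.6600 cm^3


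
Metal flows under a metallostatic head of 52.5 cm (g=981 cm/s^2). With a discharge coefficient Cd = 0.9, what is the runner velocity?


Formula: v = Cd * sqrt(2 * g * h)  (Torricelli with discharge coefficient)
2*g*h = 2 * 981 * 52.5 = 103005.0 cm^2/s^2
sqrt(103005.0) = 320.94392 cm/s
v = 0.9 * 320.94392 = 288.8495 cm/s

288.8495 cm/s


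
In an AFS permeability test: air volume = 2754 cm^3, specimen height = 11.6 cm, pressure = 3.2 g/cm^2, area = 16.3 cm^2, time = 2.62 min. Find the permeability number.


Formula: Permeability Number P = (V * H) / (p * A * t)
Numerator: V * H = 2754 * 11.6 = 31946.4
Denominator: p * A * t = 3.2 * 16.3 * 2.62 = 136.6592
P = 31946.4 / 136.6592 = 233.7669

Final answer: 233.7669


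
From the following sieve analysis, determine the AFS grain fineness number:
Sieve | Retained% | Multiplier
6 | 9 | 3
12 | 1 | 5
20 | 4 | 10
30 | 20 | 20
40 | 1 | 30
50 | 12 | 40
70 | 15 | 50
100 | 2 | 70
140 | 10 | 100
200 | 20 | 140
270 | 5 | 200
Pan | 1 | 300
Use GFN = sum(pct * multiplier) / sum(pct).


Formula: GFN = sum(pct * multiplier) / sum(pct)
sum(pct * multiplier) = 6972
sum(pct) = 100
GFN = 6972 / 100 = 69.72

Answer: 69.72


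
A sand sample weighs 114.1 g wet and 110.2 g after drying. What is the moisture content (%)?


Formula: MC = (W_wet - W_dry) / W_wet * 100
Water mass = 114.1 - 110.2 = 3.9 g
MC = 3.9 / 114.1 * 100 = 3.4181%

Final answer: 3.4181%


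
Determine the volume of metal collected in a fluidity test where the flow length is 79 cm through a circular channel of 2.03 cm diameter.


Formula: V = pi * (d/2)^2 * L  (cylinder volume)
Radius = 2.03/2 = 1.015 cm
V = pi * 1.015^2 * 79 = 255.6872 cm^3

255.6872 cm^3


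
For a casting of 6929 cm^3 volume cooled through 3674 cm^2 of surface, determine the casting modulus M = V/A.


Formula: Casting Modulus M = V / A
M = 6929 cm^3 / 3674 cm^2 = 1.8860 cm

Answer: 1.8860 cm


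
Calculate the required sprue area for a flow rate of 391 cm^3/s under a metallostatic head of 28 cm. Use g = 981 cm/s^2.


Formula: v = sqrt(2*g*h), A = Q/v
Velocity: v = sqrt(2 * 981 * 28) = sqrt(54936) = 234.3843 cm/s
Sprue area: A = Q / v = 391 / 234.3843 = 1.6682 cm^2

Answer: 1.6682 cm^2


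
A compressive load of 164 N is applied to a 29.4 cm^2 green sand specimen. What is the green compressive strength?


Formula: Compressive Strength = Force / Area
Strength = 164 N / 29.4 cm^2 = 5.5782 N/cm^2

Final answer: 5.5782 N/cm^2


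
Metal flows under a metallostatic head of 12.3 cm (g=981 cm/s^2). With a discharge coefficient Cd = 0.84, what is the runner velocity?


Formula: v = Cd * sqrt(2 * g * h)  (Torricelli with discharge coefficient)
2*g*h = 2 * 981 * 12.3 = 24132.6 cm^2/s^2
sqrt(24132.6) = 155.34671 cm/s
v = 0.84 * 155.34671 = 130.4912 cm/s


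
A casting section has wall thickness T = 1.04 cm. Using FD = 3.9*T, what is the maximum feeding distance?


Formula: FD = 3.9 * T  (riser feeding-distance rule)
FD = 3.9 * 1.04 cm = 4.0560 cm

4.0560 cm


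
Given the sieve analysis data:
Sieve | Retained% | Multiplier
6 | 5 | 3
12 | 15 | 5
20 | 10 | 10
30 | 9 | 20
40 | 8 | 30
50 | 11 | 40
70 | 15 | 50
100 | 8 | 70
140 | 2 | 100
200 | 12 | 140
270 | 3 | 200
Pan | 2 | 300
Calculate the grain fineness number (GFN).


Formula: GFN = sum(pct * multiplier) / sum(pct)
sum(pct * multiplier) = 5440
sum(pct) = 100
GFN = 5440 / 100 = 54.40

Final answer: 54.40


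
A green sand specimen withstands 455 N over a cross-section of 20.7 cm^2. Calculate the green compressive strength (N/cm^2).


Formula: Compressive Strength = Force / Area
Strength = 455 N / 20.7 cm^2 = 21.9807 N/cm^2

Final answer: 21.9807 N/cm^2


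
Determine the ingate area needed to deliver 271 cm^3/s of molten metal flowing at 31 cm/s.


Formula: A_ingate = Q / v  (continuity equation)
A = 271 cm^3/s / 31 cm/s = 8.7419 cm^2


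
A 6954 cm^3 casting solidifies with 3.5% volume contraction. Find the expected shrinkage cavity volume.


Formula: V_shrink = V_casting * shrinkage_pct / 100
V_shrink = 6954 cm^3 * 3.5 / 100 = 243.3900 cm^3

Answer: 243.3900 cm^3


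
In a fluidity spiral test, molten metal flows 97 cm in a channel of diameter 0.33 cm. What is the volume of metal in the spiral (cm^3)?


Formula: V = pi * (d/2)^2 * L  (cylinder volume)
Radius = 0.33/2 = 0.165 cm
V = pi * 0.165^2 * 97 = 8.2964 cm^3

Answer: 8.2964 cm^3


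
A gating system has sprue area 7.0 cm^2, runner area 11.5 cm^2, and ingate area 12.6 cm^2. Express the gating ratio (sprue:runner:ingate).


Sprue:Runner:Ingate = 1 : 11.5/7.0 : 12.6/7.0 = 1:1.64:1.80

Answer: 1:1.64:1.80


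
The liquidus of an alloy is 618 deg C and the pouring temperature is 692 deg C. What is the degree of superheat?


Formula: Superheat = T_pour - T_melt
Superheat = 692 - 618 = 74 deg C

Final answer: 74 deg C


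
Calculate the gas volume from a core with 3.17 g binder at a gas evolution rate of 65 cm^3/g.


Formula: V_gas = W_binder * gas_evolution_rate
V = 3.17 g * 65 cm^3/g = 206.0500 cm^3


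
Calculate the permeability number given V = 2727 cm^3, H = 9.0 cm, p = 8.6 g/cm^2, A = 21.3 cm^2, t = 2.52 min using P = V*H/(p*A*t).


Formula: Permeability Number P = (V * H) / (p * A * t)
Numerator: V * H = 2727 * 9.0 = 24543.0
Denominator: p * A * t = 8.6 * 21.3 * 2.52 = 461.6136
P = 24543.0 / 461.6136 = 53.1678

Answer: 53.1678


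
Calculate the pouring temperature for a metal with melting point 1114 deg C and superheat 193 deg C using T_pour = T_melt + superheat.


Formula: T_pour = T_melt + Superheat
T_pour = 1114 + 193 = 1307 deg C


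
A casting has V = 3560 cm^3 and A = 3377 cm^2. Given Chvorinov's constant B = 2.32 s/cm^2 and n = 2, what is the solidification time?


Formula: t_s = B * (V/A)^n  (Chvorinov's rule, n=2)
Modulus M = V/A = 3560/3377 = 1.054190 cm
M^2 = 1.054190^2 = 1.111317 cm^2
t_s = 2.32 * 1.111317 = 2.5783 s

Answer: 2.5783 s


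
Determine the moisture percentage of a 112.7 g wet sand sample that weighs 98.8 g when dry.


Formula: MC = (W_wet - W_dry) / W_wet * 100
Water mass = 112.7 - 98.8 = 13.9 g
MC = 13.9 / 112.7 * 100 = 12.3336%

Final answer: 12.3336%


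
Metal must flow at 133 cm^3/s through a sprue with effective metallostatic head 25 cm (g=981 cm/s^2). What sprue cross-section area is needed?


Formula: v = sqrt(2*g*h), A = Q/v
Velocity: v = sqrt(2 * 981 * 25) = sqrt(49050) = 221.4723 cm/s
Sprue area: A = Q / v = 133 / 221.4723 = 0.6005 cm^2

0.6005 cm^2


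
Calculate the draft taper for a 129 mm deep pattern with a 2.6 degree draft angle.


Formula: taper = depth * tan(draft_angle)
tan(2.6 deg) = 0.0454097
taper = 129 mm * 0.0454097 = 5.8579 mm

Answer: 5.8579 mm


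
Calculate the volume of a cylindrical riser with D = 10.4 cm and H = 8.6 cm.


Formula: V = pi * (D/2)^2 * H  (cylinder volume)
Radius = D/2 = 10.4/2 = 5.2 cm
V = pi * 5.2^2 * 8.6 = 730.5585 cm^3

Final answer: 730.5585 cm^3


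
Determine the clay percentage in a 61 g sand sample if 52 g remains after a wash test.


Formula: Clay% = (W_total - W_washed) / W_total * 100
Clay mass = 61 - 52 = 9 g
Clay% = 9 / 61 * 100 = 14.7541%


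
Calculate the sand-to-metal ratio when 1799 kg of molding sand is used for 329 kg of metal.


Formula: Sand-to-Metal Ratio = W_sand / W_metal
Ratio = 1799 kg / 329 kg = 5.4681

Answer: 5.4681


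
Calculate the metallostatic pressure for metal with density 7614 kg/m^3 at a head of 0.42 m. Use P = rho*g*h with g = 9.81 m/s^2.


Formula: P = rho * g * h
rho * g = 7614 * 9.81 = 74693.34 N/m^3
P = 74693.34 * 0.42 = 31371.2028 Pa


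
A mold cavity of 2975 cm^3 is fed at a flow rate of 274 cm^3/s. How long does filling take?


Formula: t_fill = V_mold / Q_flow
t = 2975 cm^3 / 274 cm^3/s = 10.8577 s


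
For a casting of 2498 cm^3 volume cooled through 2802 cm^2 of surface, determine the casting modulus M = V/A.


Formula: Casting Modulus M = V / A
M = 2498 cm^3 / 2802 cm^2 = 0.8915 cm

Final answer: 0.8915 cm


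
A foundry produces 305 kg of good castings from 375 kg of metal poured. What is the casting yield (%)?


Formula: Casting Yield = (W_good / W_total) * 100
Yield = (305 kg / 375 kg) * 100 = 81.3333%


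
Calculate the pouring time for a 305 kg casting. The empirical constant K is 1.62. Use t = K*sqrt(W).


Formula: t = K * sqrt(W)
sqrt(W) = sqrt(305) = 17.46425
t = 1.62 * 17.46425 = 28.2921 s

28.2921 s


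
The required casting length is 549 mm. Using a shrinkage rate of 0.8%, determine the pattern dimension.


Formula: L_pattern = L_casting * (1 + shrinkage_rate/100)
Shrinkage factor = 1 + 0.8/100 = 1.008
L_pattern = 549 mm * 1.008 = 553.3920 mm

Answer: 553.3920 mm


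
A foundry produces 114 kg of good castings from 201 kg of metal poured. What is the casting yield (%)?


Formula: Casting Yield = (W_good / W_total) * 100
Yield = (114 kg / 201 kg) * 100 = 56.7164%


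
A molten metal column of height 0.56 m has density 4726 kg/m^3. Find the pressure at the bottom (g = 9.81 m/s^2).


Formula: P = rho * g * h
rho * g = 4726 * 9.81 = 46362.06 N/m^3
P = 46362.06 * 0.56 = 25962.7536 Pa

Answer: 25962.7536 Pa


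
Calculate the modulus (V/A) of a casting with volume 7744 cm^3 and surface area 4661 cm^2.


Formula: Casting Modulus M = V / A
M = 7744 cm^3 / 4661 cm^2 = 1.6614 cm

Final answer: 1.6614 cm


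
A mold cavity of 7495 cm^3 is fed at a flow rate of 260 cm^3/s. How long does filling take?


Formula: t_fill = V_mold / Q_flow
t = 7495 cm^3 / 260 cm^3/s = 28.8269 s

28.8269 s


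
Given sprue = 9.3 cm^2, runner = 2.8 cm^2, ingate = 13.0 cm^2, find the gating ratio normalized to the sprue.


Sprue:Runner:Ingate = 1 : 2.8/9.3 : 13.0/9.3 = 1:0.30:1.40

1:0.30:1.40


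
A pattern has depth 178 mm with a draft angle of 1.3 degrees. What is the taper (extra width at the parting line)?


Formula: taper = depth * tan(draft_angle)
tan(1.3 deg) = 0.0226932
taper = 178 mm * 0.0226932 = 4.0394 mm


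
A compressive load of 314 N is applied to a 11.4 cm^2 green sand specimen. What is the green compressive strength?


Formula: Compressive Strength = Force / Area
Strength = 314 N / 11.4 cm^2 = 27.5439 N/cm^2

27.5439 N/cm^2


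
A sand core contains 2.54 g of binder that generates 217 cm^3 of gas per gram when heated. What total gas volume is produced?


Formula: V_gas = W_binder * gas_evolution_rate
V = 2.54 g * 217 cm^3/g = 551.1800 cm^3

Answer: 551.1800 cm^3


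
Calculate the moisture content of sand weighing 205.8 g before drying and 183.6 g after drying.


Formula: MC = (W_wet - W_dry) / W_wet * 100
Water mass = 205.8 - 183.6 = 22.2 g
MC = 22.2 / 205.8 * 100 = 10.7872%


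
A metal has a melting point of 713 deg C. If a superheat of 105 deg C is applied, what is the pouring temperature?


Formula: T_pour = T_melt + Superheat
T_pour = 713 + 105 = 818 deg C

Final answer: 818 deg C


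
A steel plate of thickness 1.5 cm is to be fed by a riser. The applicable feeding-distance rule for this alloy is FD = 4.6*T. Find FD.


Formula: FD = 4.6 * T  (riser feeding-distance rule)
FD = 4.6 * 1.5 cm = 6.9000 cm


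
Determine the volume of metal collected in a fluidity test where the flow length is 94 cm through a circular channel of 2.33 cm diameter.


Formula: V = pi * (d/2)^2 * L  (cylinder volume)
Radius = 2.33/2 = 1.165 cm
V = pi * 1.165^2 * 94 = 400.8017 cm^3

Final answer: 400.8017 cm^3


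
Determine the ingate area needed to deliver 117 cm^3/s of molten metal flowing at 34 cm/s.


Formula: A_ingate = Q / v  (continuity equation)
A = 117 cm^3/s / 34 cm/s = 3.4412 cm^2

3.4412 cm^2


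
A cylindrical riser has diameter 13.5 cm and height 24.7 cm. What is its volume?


Formula: V = pi * (D/2)^2 * H  (cylinder volume)
Radius = D/2 = 13.5/2 = 6.75 cm
V = pi * 6.75^2 * 24.7 = 3535.5287 cm^3

Final answer: 3535.5287 cm^3


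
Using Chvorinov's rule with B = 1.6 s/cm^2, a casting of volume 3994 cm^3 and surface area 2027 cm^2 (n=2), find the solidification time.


Formula: t_s = B * (V/A)^n  (Chvorinov's rule, n=2)
Modulus M = V/A = 3994/2027 = 1.970400 cm
M^2 = 1.970400^2 = 3.882476 cm^2
t_s = 1.6 * 3.882476 = 6.2120 s

Final answer: 6.2120 s
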